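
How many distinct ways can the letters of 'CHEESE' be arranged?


Letters: 6, freq: {'C': 1, 'H': 1, 'E': 3, 'S': 1}
6!/(1!×1!×3!×1!) = 720/6 = 120

120


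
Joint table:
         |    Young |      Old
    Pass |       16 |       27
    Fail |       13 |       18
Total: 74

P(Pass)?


P(Pass) = (16+27)/74 = 43/74

P(Pass) = 43/74 ≈ 58.11%


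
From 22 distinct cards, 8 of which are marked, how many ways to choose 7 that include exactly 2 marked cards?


Choose 2 of the 8 marked cards and 5 of the other 14 cards:
C(8,2)×C(14,5) = 28×2002 = 56056

56056


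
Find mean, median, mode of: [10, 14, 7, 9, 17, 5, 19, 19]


Sorted: [5, 7, 9, 10, 14, 17, 19, 19]
Mean = 100/8 = 25/2
Median = 12
Freq: {10: 1, 14: 1, 7: 1, 9: 1, 17: 1, 5: 1, 19: 2}
Mode: [19]

Mean=25/2, Median=12, Mode=19


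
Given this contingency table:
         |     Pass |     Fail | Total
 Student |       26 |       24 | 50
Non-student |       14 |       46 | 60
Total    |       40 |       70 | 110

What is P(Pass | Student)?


P(Pass | Student) = 26/(26+24) = 26/50 = 13/25

P(Pass|Student) = 13/25 ≈ 52.00%


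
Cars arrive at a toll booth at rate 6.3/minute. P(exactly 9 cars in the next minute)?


Poisson(λ=6.3): P(X=9) = e^(-λ)×λ^k/k!
= e^(-6.3) × 6.3^9 / 9!
≈ 0.001836304777 × 15633814.1569 / 362880 ≈ 0.079113

P(X=9) ≈ 0.079113 ≈ 7.91%


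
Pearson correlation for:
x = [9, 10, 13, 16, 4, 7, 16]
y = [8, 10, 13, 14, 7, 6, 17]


n=7, Σx=75, Σy=75, Σxy=907, Σx²=927, Σy²=903
r = (7×907 - 75×75)/√((7×927 - 75²)(7×903 - 75²))
= 724/√(864×696) = 724/√601344 ≈ 724/775.4637 ≈ 0.9336

r ≈ 0.9336


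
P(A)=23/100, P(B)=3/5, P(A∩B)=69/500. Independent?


P(A)×P(B) = 69/500
P(A∩B) = 69/500
Equal ✓ → Independent

Yes, independent


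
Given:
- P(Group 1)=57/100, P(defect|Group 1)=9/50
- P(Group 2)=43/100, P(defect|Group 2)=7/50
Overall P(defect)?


P(B) = Σ P(B|Aᵢ)×P(Aᵢ)
  9/50×57/100 = 513/5000
  7/50×43/100 = 301/5000
Sum = 407/2500

P(defect) = 407/2500 ≈ 16.28%


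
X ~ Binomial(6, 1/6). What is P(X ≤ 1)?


P(X ≤ 1) = Σ P(X=i) for i=0..1
P(X=0) = 15625/46656
P(X=1) = 3125/7776
Sum = 34375/46656

P(X ≤ 1) = 34375/46656 ≈ 73.68%


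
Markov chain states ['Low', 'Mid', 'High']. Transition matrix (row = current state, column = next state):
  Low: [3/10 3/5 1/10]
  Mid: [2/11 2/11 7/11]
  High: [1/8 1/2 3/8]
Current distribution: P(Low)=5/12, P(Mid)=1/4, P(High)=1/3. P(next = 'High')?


P(next=High) = Σᵢ P(now=i)×P(i→High)
= 5/12×1/10 + 1/4×7/11 + 1/3×3/8
= 1/24 + 7/44 + 1/8 = 43/132

P = 43/132 ≈ 0.3258


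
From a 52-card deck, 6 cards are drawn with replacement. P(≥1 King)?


P(not a King) = 48/52 = 12/13
P(none in 6 draws) = (12/13)^6 = 2985984/4826809
P(≥1 King) = 1 - 2985984/4826809 = 1840825/4826809

P = 1840825/4826809 ≈ 38.14%


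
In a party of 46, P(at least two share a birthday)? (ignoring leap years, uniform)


P(all different) = Π(365-i)/365 for i=0..45
= 0.051747
P(match) = 1 - 0.051747 = 0.948253

P ≈ 0.9483 ≈ 94.83%


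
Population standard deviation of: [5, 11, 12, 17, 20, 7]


Mean = 72/6 = 12
  (5-12)²=49
  (11-12)²=1
  (12-12)²=0
  (17-12)²=25
  (20-12)²=64
  (7-12)²=25
Σ(x-μ)² = 164
σ² = 164/6 = 82/3

σ = √(82/3) ≈ 5.2281


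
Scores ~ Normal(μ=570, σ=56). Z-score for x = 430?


z = (x - μ)/σ = (430 - 570)/56 = -2.5

z = -2.5


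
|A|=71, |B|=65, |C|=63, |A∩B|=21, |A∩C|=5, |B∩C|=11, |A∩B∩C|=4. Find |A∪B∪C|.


|A∪B∪C| = 71+65+63-21-5-11+4 = 166

|A∪B∪C| = 166


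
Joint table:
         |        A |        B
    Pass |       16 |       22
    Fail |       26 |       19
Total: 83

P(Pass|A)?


P(Pass|A) = 16/(16+26) = 16/42 = 8/21

P = 8/21 ≈ 38.10%


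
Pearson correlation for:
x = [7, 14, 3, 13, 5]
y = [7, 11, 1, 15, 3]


n=5, Σx=42, Σy=37, Σxy=416, Σx²=448, Σy²=405
r = (5×416 - 42×37)/√((5×448 - 42²)(5×405 - 37²))
= 526/√(476×656) = 526/√312256 ≈ 526/558.7987 ≈ 0.9413

r ≈ 0.9413


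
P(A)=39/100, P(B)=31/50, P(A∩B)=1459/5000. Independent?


P(A)×P(B) = 1209/5000
P(A∩B) = 1459/5000
Not equal → NOT independent

No, not independent


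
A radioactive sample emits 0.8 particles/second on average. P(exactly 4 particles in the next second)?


Poisson(λ=0.8): P(X=4) = e^(-λ)×λ^k/k!
= e^(-0.8) × 0.8^4 / 4!
≈ 0.4493289641 × 0.4096 / 24 ≈ 0.007669

P(X=4) ≈ 0.007669 ≈ 0.77%


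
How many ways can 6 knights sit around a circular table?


Circular arrangements of 6 distinct objects: fix one position to break rotational symmetry.
(n-1)! = 5! = 120

120


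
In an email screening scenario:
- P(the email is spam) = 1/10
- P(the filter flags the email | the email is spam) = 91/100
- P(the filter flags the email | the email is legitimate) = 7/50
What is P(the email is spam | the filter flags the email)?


Using Bayes' theorem:
P(A|B) = P(B|A)·P(A) / P(B)

P(the filter flags the email) = 91/100 × 1/10 + 7/50 × 9/10
= 91/1000 + 63/500 = 217/1000

P(the email is spam|the filter flags the email) = (91/1000) / (217/1000) = 13/31

P(the email is spam|the filter flags the email) = 13/31 ≈ 41.94%


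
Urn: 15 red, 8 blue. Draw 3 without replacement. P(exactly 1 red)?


Hypergeometric: C(15,1)×C(8,2)/C(23,3)
= 15×28/1771 = 60/253

P(X=1) = 60/253 ≈ 23.72%


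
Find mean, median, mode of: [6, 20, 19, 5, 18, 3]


Sorted: [3, 5, 6, 18, 19, 20]
Mean = 71/6
Median = 12
Freq: {6: 1, 20: 1, 19: 1, 5: 1, 18: 1, 3: 1}
Mode: No mode

Mean=71/6, Median=12, Mode=No mode


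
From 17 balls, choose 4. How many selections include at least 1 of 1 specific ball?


Complement: C(17,4) - C(16,4) = 2380 - 1820 = 560

560


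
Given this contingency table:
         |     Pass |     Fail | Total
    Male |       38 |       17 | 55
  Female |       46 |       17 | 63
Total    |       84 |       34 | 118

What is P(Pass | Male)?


P(Pass | Male) = 38/(38+17) = 38/55

P(Pass|Male) = 38/55 ≈ 69.09%


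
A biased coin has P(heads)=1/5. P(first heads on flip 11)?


Geometric: P(X=11) = (1-p)^(k-1)×p = (4/5)^10×1/5 = 1048576/48828125

P(X=11) = 1048576/48828125 ≈ 2.15%


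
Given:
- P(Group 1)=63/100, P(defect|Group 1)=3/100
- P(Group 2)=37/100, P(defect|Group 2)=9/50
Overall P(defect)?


P(B) = Σ P(B|Aᵢ)×P(Aᵢ)
  3/100×63/100 = 189/10000
  9/50×37/100 = 333/5000
Sum = 171/2000

P(defect) = 171/2000 ≈ 8.55%


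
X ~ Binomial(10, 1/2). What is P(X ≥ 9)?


P(X ≥ 9) = Σ P(X=i) for i=9..10
P(X=9) = 5/512
P(X=10) = 1/1024
Sum = 11/1024

P(X ≥ 9) = 11/1024 ≈ 1.07%


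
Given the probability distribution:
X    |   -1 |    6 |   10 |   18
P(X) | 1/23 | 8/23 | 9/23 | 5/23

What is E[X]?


E[X] = Σ x·P(X=x)
= (-1)×(1/23) + (6)×(8/23) + (10)×(9/23) + (18)×(5/23)
= 227/23

E[X] = 227/23


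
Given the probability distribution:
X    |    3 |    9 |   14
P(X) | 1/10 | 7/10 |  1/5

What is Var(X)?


E[X] = 47/5
E[X²] = 484/5
Var(X) = E[X²] - (E[X])² = 484/5 - 2209/25 = 211/25

Var(X) = 211/25 ≈ 8.4400


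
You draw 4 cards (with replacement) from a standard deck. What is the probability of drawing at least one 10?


P(not a 10) = 48/52 = 12/13
P(none in 4 draws) = (12/13)^4 = 20736/28561
P(≥1 10) = 1 - 20736/28561 = 7825/28561

P = 7825/28561 ≈ 27.40%


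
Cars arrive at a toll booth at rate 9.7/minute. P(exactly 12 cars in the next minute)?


Poisson(λ=9.7): P(X=12) = e^(-λ)×λ^k/k!
= e^(-9.7) × 9.7^12 / 12!
≈ 6.128349505e-05 × 693842360995 / 479001600 ≈ 0.088770

P(X=12) ≈ 0.088770 ≈ 8.88%


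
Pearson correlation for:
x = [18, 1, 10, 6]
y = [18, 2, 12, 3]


n=4, Σx=35, Σy=35, Σxy=464, Σx²=461, Σy²=481
r = (4×464 - 35×35)/√((4×461 - 35²)(4×481 - 35²))
= 631/√(619×699) = 631/√432681 ≈ 631/657.7849 ≈ 0.9593

r ≈ 0.9593


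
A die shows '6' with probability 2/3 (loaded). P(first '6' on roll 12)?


Geometric: P(X=12) = (1-p)^(k-1)×p = (1/3)^11×2/3 = 2/531441

P(X=12) = 2/531441 ≈ 0.00%


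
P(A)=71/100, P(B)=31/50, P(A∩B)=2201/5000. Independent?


P(A)×P(B) = 2201/5000
P(A∩B) = 2201/5000
Equal ✓ → Independent

Yes, independent


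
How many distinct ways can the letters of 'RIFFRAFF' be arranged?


Letters: 8, freq: {'R': 2, 'I': 1, 'F': 4, 'A': 1}
8!/(2!×1!×4!×1!) = 40320/48 = 840

840


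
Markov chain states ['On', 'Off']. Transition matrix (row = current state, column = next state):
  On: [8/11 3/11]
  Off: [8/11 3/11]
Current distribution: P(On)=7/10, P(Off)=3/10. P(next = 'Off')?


P(next=Off) = Σᵢ P(now=i)×P(i→Off)
= 7/10×3/11 + 3/10×3/11
= 21/110 + 9/110 = 3/11

P = 3/11 ≈ 0.2727


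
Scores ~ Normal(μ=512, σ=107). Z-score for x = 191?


z = (x - μ)/σ = (191 - 512)/107 = -3.0

z = -3.0


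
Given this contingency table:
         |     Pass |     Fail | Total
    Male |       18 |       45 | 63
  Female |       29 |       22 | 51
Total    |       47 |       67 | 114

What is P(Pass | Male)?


P(Pass | Male) = 18/(18+45) = 18/63 = 2/7

P(Pass|Male) = 2/7 ≈ 28.57%


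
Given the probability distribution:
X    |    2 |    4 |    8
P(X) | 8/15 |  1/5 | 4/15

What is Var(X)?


E[X] = 4
E[X²] = 112/5
Var(X) = E[X²] - (E[X])² = 112/5 - 16 = 32/5

Var(X) = 32/5 ≈ 6.4000


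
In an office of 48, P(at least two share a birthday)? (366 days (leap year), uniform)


P(all different) = Π(366-i)/366 for i=0..47
= 0.039768
P(match) = 1 - 0.039768 = 0.960232

P ≈ 0.9602 ≈ 96.02%


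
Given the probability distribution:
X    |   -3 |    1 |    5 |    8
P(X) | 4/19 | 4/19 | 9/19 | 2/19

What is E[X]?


E[X] = Σ x·P(X=x)
= (-3)×(4/19) + (1)×(4/19) + (5)×(9/19) + (8)×(2/19)
= 53/19

E[X] = 53/19


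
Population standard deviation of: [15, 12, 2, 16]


Mean = 45/4
  (15-45/4)²=225/16
  (12-45/4)²=9/16
  (2-45/4)²=1369/16
  (16-45/4)²=361/16
Σ(x-μ)² = 491/4
σ² = (491/4)/4 = 491/16

σ = √(491/16) ≈ 5.5396


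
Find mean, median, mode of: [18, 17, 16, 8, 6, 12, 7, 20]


Sorted: [6, 7, 8, 12, 16, 17, 18, 20]
Mean = 104/8 = 13
Median = 14
Freq: {18: 1, 17: 1, 16: 1, 8: 1, 6: 1, 12: 1, 7: 1, 20: 1}
Mode: No mode

Mean=13, Median=14, Mode=No mode


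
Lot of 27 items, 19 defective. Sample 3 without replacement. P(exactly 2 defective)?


Hypergeometric: C(19,2)×C(8,1)/C(27,3)
= 171×8/2925 = 152/325

P(X=2) = 152/325 ≈ 46.77%


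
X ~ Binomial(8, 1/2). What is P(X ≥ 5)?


P(X ≥ 5) = Σ P(X=i) for i=5..8
P(X=5) = 7/32
P(X=6) = 7/64
P(X=7) = 1/32
P(X=8) = 1/256
Sum = 93/256

P(X ≥ 5) = 93/256 ≈ 36.33%


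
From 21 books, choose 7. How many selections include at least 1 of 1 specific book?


Complement: C(21,7) - C(20,7) = 116280 - 77520 = 38760

38760


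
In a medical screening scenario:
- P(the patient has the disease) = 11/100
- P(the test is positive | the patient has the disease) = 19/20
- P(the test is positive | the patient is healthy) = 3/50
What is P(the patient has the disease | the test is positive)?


Using Bayes' theorem:
P(A|B) = P(B|A)·P(A) / P(B)

P(the test is positive) = 19/20 × 11/100 + 3/50 × 89/100
= 209/2000 + 267/5000 = 1579/10000

P(the patient has the disease|the test is positive) = (209/2000) / (1579/10000) = 1045/1579

P(the patient has the disease|the test is positive) = 1045/1579 ≈ 66.18%


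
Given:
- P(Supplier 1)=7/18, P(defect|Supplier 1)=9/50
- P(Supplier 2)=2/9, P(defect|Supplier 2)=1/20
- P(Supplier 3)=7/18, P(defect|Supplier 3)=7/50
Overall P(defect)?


P(B) = Σ P(B|Aᵢ)×P(Aᵢ)
  9/50×7/18 = 7/100
  1/20×2/9 = 1/90
  7/50×7/18 = 49/900
Sum = 61/450

P(defect) = 61/450 ≈ 13.56%


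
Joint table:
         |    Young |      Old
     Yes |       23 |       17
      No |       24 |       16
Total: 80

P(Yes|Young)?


P(Yes|Young) = 23/(23+24) = 23/47

P = 23/47 ≈ 48.94%


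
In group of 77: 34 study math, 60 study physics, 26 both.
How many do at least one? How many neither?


|A∪B| = 34+60-26 = 68
Neither = 77-68 = 9

At least one: 68; Neither: 9


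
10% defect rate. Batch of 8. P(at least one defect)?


P(all good) = (9/10)^8 = 43046721/100000000
P(≥1 defect) = 56953279/100000000

P = 56953279/100000000 ≈ 56.95%


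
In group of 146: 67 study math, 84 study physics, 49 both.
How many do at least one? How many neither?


|A∪B| = 67+84-49 = 102
Neither = 146-102 = 44

At least one: 102; Neither: 44


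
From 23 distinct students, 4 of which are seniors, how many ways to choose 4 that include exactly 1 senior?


Choose 1 of the 4 seniors and 3 of the other 19 students:
C(4,1)×C(19,3) = 4×969 = 3876

3876


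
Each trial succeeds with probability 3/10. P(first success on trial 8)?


Geometric: P(X=8) = (1-p)^(k-1)×p = (7/10)^7×3/10 = 2470629/100000000

P(X=8) = 2470629/100000000 ≈ 2.47%


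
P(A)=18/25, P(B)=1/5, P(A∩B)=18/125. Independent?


P(A)×P(B) = 18/125
P(A∩B) = 18/125
Equal ✓ → Independent

Yes, independent


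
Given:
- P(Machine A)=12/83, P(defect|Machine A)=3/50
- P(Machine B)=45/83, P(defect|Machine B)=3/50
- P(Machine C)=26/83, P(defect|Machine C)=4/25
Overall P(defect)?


P(B) = Σ P(B|Aᵢ)×P(Aᵢ)
  3/50×12/83 = 18/2075
  3/50×45/83 = 27/830
  4/25×26/83 = 104/2075
Sum = 379/4150

P(defect) = 379/4150 ≈ 9.13%


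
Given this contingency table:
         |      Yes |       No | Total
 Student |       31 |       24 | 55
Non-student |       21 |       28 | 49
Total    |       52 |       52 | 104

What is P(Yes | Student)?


P(Yes | Student) = 31/(31+24) = 31/55

P(Yes|Student) = 31/55 ≈ 56.36%


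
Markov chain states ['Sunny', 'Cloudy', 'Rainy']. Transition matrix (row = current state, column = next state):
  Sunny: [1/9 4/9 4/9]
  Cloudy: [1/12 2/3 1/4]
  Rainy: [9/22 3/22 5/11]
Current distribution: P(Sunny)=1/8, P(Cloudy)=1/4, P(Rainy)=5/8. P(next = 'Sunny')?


P(next=Sunny) = Σᵢ P(now=i)×P(i→Sunny)
= 1/8×1/9 + 1/4×1/12 + 5/8×9/22
= 1/72 + 1/48 + 45/176 = 115/396

P = 115/396 ≈ 0.2904


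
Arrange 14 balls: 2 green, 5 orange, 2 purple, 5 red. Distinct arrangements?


14!/(2!×5!×2!×5!) = 1513512

1513512


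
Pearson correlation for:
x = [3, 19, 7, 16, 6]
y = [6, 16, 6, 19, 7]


n=5, Σx=51, Σy=54, Σxy=710, Σx²=711, Σy²=738
r = (5×710 - 51×54)/√((5×711 - 51²)(5×738 - 54²))
= 796/√(954×774) = 796/√738396 ≈ 796/859.2997 ≈ 0.9263

r ≈ 0.9263


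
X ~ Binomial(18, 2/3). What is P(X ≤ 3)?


P(X ≤ 3) = Σ P(X=i) for i=0..3
P(X=0) = 1/387420489
P(X=1) = 4/43046721
P(X=2) = 68/43046721
P(X=3) = 2176/129140163
Sum = 7177/387420489

P(X ≤ 3) = 7177/387420489 ≈ 0.00%


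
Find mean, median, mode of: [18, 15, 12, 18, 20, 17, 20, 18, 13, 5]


Sorted: [5, 12, 13, 15, 17, 18, 18, 18, 20, 20]
Mean = 156/10 = 78/5
Median = 35/2
Freq: {18: 3, 15: 1, 12: 1, 20: 2, 17: 1, 13: 1, 5: 1}
Mode: [18]

Mean=78/5, Median=35/2, Mode=18


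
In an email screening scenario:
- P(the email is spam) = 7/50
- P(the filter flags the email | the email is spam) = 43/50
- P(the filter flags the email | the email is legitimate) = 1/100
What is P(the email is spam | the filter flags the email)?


Using Bayes' theorem:
P(A|B) = P(B|A)·P(A) / P(B)

P(the filter flags the email) = 43/50 × 7/50 + 1/100 × 43/50
= 301/2500 + 43/5000 = 129/1000

P(the email is spam|the filter flags the email) = (301/2500) / (129/1000) = 14/15

P(the email is spam|the filter flags the email) = 14/15 ≈ 93.33%


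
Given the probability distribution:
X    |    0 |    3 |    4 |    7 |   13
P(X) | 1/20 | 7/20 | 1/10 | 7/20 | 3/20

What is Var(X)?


E[X] = 117/20
E[X²] = 189/4
Var(X) = E[X²] - (E[X])² = 189/4 - 13689/400 = 5211/400

Var(X) = 5211/400 ≈ 13.0275


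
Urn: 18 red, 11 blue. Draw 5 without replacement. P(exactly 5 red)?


Hypergeometric: C(18,5)×C(11,0)/C(29,5)
= 8568×1/118755 = 136/1885

P(X=5) = 136/1885 ≈ 7.21%


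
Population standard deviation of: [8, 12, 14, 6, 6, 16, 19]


Mean = 81/7
  (8-81/7)²=625/49
  (12-81/7)²=9/49
  (14-81/7)²=289/49
  (6-81/7)²=1521/49
  (6-81/7)²=1521/49
  (16-81/7)²=961/49
  (19-81/7)²=2704/49
Σ(x-μ)² = 1090/7
σ² = (1090/7)/7 = 1090/49

σ = √(1090/49) ≈ 4.7164


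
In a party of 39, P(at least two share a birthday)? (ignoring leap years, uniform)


P(all different) = Π(365-i)/365 for i=0..38
= 0.121780
P(match) = 1 - 0.121780 = 0.878220

P ≈ 0.8782 ≈ 87.82%


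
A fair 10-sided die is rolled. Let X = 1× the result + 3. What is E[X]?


E[die] = (1+10)/2 = 11/2
E[X] = 1×11/2 + 3 = 17/2

E[X] = 17/2


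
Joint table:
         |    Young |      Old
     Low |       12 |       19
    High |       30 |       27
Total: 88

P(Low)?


P(Low) = (12+19)/88 = 31/88

P(Low) = 31/88 ≈ 35.23%


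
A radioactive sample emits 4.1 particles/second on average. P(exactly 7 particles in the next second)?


Poisson(λ=4.1): P(X=7) = e^(-λ)×λ^k/k!
= e^(-4.1) × 4.1^7 / 7!
≈ 0.0165726754 × 19475.4273881 / 5040 ≈ 0.064040

P(X=7) ≈ 0.064040 ≈ 6.40%


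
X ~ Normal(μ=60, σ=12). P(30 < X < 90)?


z₁=(30-60)/12=-2.5, z₂=(90-60)/12=2.5
P = Φ(2.5) - Φ(-2.5) = 0.993790 - 0.006210 = 0.987580 ≈ 0.9876

P(30 < X < 90) ≈ 0.9876


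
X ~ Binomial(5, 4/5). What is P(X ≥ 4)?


P(X ≥ 4) = Σ P(X=i) for i=4..5
P(X=4) = 256/625
P(X=5) = 1024/3125
Sum = 2304/3125

P(X ≥ 4) = 2304/3125 ≈ 73.73%


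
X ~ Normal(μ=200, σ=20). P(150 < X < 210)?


z₁=(150-200)/20=-2.5, z₂=(210-200)/20=0.5
P = Φ(0.5) - Φ(-2.5) = 0.691462 - 0.006210 = 0.685252 ≈ 0.6853

P(150 < X < 210) ≈ 0.6853


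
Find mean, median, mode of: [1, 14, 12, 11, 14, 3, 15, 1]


Sorted: [1, 1, 3, 11, 12, 14, 14, 15]
Mean = 71/8
Median = 23/2
Freq: {1: 2, 14: 2, 12: 1, 11: 1, 3: 1, 15: 1}
Mode: [1, 14]

Mean=71/8, Median=23/2, Mode=[1, 14]


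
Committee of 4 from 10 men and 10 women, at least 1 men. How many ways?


Count by #men:
  1M,3W: C(10,1)×C(10,3)=1200
  2M,2W: C(10,2)×C(10,2)=2025
  3M,1W: C(10,3)×C(10,1)=1200
  4M,0W: C(10,4)×C(10,0)=210
Total = 4635

4635


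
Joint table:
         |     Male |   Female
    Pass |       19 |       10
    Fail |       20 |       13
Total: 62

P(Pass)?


P(Pass) = (19+10)/62 = 29/62

P(Pass) = 29/62 ≈ 46.77%


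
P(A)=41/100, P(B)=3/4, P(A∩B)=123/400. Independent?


P(A)×P(B) = 123/400
P(A∩B) = 123/400
Equal ✓ → Independent

Yes, independent


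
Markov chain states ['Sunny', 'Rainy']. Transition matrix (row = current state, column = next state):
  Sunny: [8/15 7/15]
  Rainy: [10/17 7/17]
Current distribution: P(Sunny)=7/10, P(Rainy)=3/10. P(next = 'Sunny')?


P(next=Sunny) = Σᵢ P(now=i)×P(i→Sunny)
= 7/10×8/15 + 3/10×10/17
= 28/75 + 3/17 = 701/1275

P = 701/1275 ≈ 0.5498


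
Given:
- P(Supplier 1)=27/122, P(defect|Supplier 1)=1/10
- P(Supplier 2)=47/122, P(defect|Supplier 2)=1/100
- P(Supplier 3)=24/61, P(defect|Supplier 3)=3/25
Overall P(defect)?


P(B) = Σ P(B|Aᵢ)×P(Aᵢ)
  1/10×27/122 = 27/1220
  1/100×47/122 = 47/12200
  3/25×24/61 = 72/1525
Sum = 893/12200

P(defect) = 893/12200 ≈ 7.32%


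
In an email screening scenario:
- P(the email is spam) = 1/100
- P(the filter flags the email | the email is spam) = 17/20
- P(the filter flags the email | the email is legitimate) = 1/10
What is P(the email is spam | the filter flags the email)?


Using Bayes' theorem:
P(A|B) = P(B|A)·P(A) / P(B)

P(the filter flags the email) = 17/20 × 1/100 + 1/10 × 99/100
= 17/2000 + 99/1000 = 43/400

P(the email is spam|the filter flags the email) = (17/2000) / (43/400) = 17/215

P(the email is spam|the filter flags the email) = 17/215 ≈ 7.91%


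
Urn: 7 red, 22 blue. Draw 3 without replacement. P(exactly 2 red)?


Hypergeometric: C(7,2)×C(22,1)/C(29,3)
= 21×22/3654 = 11/87

P(X=2) = 11/87 ≈ 12.64%


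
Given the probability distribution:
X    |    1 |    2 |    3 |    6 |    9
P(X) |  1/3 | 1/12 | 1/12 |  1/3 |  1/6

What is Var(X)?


E[X] = 17/4
E[X²] = 323/12
Var(X) = E[X²] - (E[X])² = 323/12 - 289/16 = 425/48

Var(X) = 425/48 ≈ 8.8542


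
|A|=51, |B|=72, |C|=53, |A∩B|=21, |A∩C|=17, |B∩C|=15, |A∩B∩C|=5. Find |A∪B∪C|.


|A∪B∪C| = 51+72+53-21-17-15+5 = 128

|A∪B∪C| = 128


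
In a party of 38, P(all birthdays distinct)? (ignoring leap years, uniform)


P(all different) = Π(365-i)/365 for i=0..37
= (365/365)×(364/365)×...×(328/365)
= 0.135932

P ≈ 0.1359 ≈ 13.59%


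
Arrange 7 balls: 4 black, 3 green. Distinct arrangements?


7!/(4!×3!) = 35

35


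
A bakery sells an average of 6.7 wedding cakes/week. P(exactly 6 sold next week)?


Poisson(λ=6.7): P(X=6) = e^(-λ)×λ^k/k!
= e^(-6.7) × 6.7^6 / 6!
≈ 0.001230911903 × 90458.382169 / 720 ≈ 0.154648

P(X=6) ≈ 0.154648 ≈ 15.46%


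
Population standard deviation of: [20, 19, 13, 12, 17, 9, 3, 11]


Mean = 104/8 = 13
  (20-13)²=49
  (19-13)²=36
  (13-13)²=0
  (12-13)²=1
  (17-13)²=16
  (9-13)²=16
  (3-13)²=100
  (11-13)²=4
Σ(x-μ)² = 222
σ² = 222/8 = 111/4

σ = √(111/4) ≈ 5.2678


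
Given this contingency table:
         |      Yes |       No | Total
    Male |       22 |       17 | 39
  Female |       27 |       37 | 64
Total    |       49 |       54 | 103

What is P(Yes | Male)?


P(Yes | Male) = 22/(22+17) = 22/39

P(Yes|Male) = 22/39 ≈ 56.41%


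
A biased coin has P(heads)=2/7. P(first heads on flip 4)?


Geometric: P(X=4) = (1-p)^(k-1)×p = (5/7)^3×2/7 = 250/2401

P(X=4) = 250/2401 ≈ 10.41%


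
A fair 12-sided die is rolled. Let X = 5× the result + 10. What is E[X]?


E[die] = (1+12)/2 = 13/2
E[X] = 5×13/2 + 10 = 85/2

E[X] = 85/2


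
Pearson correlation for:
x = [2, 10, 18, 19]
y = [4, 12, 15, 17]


n=4, Σx=49, Σy=48, Σxy=721, Σx²=789, Σy²=674
r = (4×721 - 49×48)/√((4×789 - 49²)(4×674 - 48²))
= 532/√(755×392) = 532/√295960 ≈ 532/544.0221 ≈ 0.9779

r ≈ 0.9779


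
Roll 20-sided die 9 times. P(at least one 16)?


P(no 16)^9 = (19/20)^9 = 322687697779/512000000000
P(≥1) = 1 - 322687697779/512000000000 = 189312302221/512000000000

P = 189312302221/512000000000 ≈ 36.98%


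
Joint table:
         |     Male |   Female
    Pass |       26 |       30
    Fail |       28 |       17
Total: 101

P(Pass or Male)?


P(Pass∨Male) = P(Pass) + P(Male) - P(Pass∧Male)
= (56 + 54 - 26)/101 = 84/101

P = 84/101 ≈ 83.17%


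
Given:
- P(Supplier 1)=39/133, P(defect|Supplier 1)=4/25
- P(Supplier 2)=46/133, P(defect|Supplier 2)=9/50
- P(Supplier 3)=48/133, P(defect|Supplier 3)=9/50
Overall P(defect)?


P(B) = Σ P(B|Aᵢ)×P(Aᵢ)
  4/25×39/133 = 156/3325
  9/50×46/133 = 207/3325
  9/50×48/133 = 216/3325
Sum = 579/3325

P(defect) = 579/3325 ≈ 17.41%


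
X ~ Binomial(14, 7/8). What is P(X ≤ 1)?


P(X ≤ 1) = Σ P(X=i) for i=0..1
P(X=0) = 1/4398046511104
P(X=1) = 49/2199023255552
Sum = 99/4398046511104

P(X ≤ 1) = 99/4398046511104 ≈ 0.00%


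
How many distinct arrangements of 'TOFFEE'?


Letters: 6, freq: {'T': 1, 'O': 1, 'F': 2, 'E': 2}
6!/(1!×1!×2!×2!) = 720/4 = 180

180


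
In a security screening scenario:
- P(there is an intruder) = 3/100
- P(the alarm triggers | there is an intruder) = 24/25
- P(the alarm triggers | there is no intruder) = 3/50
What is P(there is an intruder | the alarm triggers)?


Using Bayes' theorem:
P(A|B) = P(B|A)·P(A) / P(B)

P(the alarm triggers) = 24/25 × 3/100 + 3/50 × 97/100
= 18/625 + 291/5000 = 87/1000

P(there is an intruder|the alarm triggers) = (18/625) / (87/1000) = 48/145

P(there is an intruder|the alarm triggers) = 48/145 ≈ 33.10%


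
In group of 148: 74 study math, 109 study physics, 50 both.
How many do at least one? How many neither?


|A∪B| = 74+109-50 = 133
Neither = 148-133 = 15

At least one: 133; Neither: 15


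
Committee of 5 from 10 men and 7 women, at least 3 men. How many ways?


Count by #men:
  3M,2W: C(10,3)×C(7,2)=2520
  4M,1W: C(10,4)×C(7,1)=1470
  5M,0W: C(10,5)×C(7,0)=252
Total = 4242

4242


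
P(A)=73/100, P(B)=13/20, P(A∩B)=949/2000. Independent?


P(A)×P(B) = 949/2000
P(A∩B) = 949/2000
Equal ✓ → Independent

Yes, independent


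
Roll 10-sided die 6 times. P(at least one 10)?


P(no 10)^6 = (9/10)^6 = 531441/1000000
P(≥1) = 1 - 531441/1000000 = 468559/1000000

P = 468559/1000000 ≈ 46.86%


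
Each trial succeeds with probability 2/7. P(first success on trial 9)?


Geometric: P(X=9) = (1-p)^(k-1)×p = (5/7)^8×2/7 = 781250/40353607

P(X=9) = 781250/40353607 ≈ 1.94%


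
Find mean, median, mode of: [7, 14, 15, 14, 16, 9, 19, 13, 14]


Sorted: [7, 9, 13, 14, 14, 14, 15, 16, 19]
Mean = 121/9
Median = 14
Freq: {7: 1, 14: 3, 15: 1, 16: 1, 9: 1, 19: 1, 13: 1}
Mode: [14]

Mean=121/9, Median=14, Mode=14


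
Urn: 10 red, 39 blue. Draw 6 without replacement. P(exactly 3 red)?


Hypergeometric: C(10,3)×C(39,3)/C(49,6)
= 120×9139/13983816 = 45695/582659

P(X=3) = 45695/582659 ≈ 7.84%


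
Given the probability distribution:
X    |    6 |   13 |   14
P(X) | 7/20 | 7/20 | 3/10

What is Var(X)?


E[X] = 217/20
E[X²] = 2611/20
Var(X) = E[X²] - (E[X])² = 2611/20 - 47089/400 = 5131/400

Var(X) = 5131/400 ≈ 12.8275


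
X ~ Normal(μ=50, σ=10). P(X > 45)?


z = (45-50)/10 = -0.5
P(X > 45) = 1 - P(Z ≤ -0.5) = 1 - 0.3085 = 0.6915

P(X > 45) ≈ 0.6915


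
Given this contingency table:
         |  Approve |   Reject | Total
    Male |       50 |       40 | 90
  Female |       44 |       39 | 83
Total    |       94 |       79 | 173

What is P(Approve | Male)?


P(Approve | Male) = 50/(50+40) = 50/90 = 5/9

P(Approve|Male) = 5/9 ≈ 55.56%


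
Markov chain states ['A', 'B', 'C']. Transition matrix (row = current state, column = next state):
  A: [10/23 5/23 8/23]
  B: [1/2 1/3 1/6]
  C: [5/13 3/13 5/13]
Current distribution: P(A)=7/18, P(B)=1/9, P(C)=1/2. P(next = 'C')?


P(next=C) = Σᵢ P(now=i)×P(i→C)
= 7/18×8/23 + 1/9×1/6 + 1/2×5/13
= 28/207 + 1/54 + 5/26 = 2794/8073

P = 2794/8073 ≈ 0.3461


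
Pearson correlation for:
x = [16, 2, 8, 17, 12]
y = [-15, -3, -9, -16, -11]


n=5, Σx=55, Σy=-54, Σxy=-722, Σx²=757, Σy²=692
r = (5×(-722) - 55×(-54))/√((5×757 - 55²)(5×692 - (-54)²))
= -640/√(760×544) = -640/√413440 ≈ -640/642.9930 ≈ -0.9953

r ≈ -0.9953


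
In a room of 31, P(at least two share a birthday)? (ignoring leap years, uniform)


P(all different) = Π(365-i)/365 for i=0..30
= 0.269545
P(match) = 1 - 0.269545 = 0.730455

P ≈ 0.7305 ≈ 73.05%


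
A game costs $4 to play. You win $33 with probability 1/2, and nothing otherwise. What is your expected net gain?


E[gain] = (33-4)×1/2 + (-4)×1/2
= 29/2 - 2 = 25/2

Expected net gain = $25/2 ≈ $12.50


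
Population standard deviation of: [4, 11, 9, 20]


Mean = 44/4 = 11
  (4-11)²=49
  (11-11)²=0
  (9-11)²=4
  (20-11)²=81
Σ(x-μ)² = 134
σ² = 134/4 = 67/2

σ = √(67/2) ≈ 5.7879


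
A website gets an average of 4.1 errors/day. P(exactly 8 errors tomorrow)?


Poisson(λ=4.1): P(X=8) = e^(-λ)×λ^k/k!
= e^(-4.1) × 4.1^8 / 8!
≈ 0.0165726754 × 79849.2522912 / 40320 ≈ 0.032820

P(X=8) ≈ 0.032820 ≈ 3.28%


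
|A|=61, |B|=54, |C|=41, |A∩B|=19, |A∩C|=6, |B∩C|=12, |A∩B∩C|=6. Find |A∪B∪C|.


|A∪B∪C| = 61+54+41-19-6-12+6 = 125

|A∪B∪C| = 125


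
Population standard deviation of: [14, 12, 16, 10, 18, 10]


Mean = 80/6 = 40/3
  (14-40/3)²=4/9
  (12-40/3)²=16/9
  (16-40/3)²=64/9
  (10-40/3)²=100/9
  (18-40/3)²=196/9
  (10-40/3)²=100/9
Σ(x-μ)² = 160/3
σ² = (160/3)/6 = 80/9

σ = √(80/9) ≈ 2.9814


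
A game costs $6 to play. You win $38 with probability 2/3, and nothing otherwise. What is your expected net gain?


E[gain] = (38-6)×2/3 + (-6)×1/3
= 64/3 - 2 = 58/3

Expected net gain = $58/3 ≈ $19.33


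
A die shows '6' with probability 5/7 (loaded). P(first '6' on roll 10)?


Geometric: P(X=10) = (1-p)^(k-1)×p = (2/7)^9×5/7 = 2560/282475249

P(X=10) = 2560/282475249 ≈ 0.00%


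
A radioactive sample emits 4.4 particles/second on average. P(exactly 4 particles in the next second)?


Poisson(λ=4.4): P(X=4) = e^(-λ)×λ^k/k!
= e^(-4.4) × 4.4^4 / 4!
≈ 0.0122773399 × 374.8096 / 24 ≈ 0.191736

P(X=4) ≈ 0.191736 ≈ 19.17%


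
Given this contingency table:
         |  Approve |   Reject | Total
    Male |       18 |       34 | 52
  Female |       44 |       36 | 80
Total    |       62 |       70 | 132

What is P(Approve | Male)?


P(Approve | Male) = 18/(18+34) = 18/52 = 9/26

P(Approve|Male) = 9/26 ≈ 34.62%


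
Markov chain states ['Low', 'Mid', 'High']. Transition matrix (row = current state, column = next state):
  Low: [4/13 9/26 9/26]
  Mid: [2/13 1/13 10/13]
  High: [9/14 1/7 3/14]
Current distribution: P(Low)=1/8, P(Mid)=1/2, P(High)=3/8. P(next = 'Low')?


P(next=Low) = Σᵢ P(now=i)×P(i→Low)
= 1/8×4/13 + 1/2×2/13 + 3/8×9/14
= 1/26 + 1/13 + 27/112 = 519/1456

P = 519/1456 ≈ 0.3565


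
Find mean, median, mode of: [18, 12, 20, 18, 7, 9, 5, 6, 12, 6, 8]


Sorted: [5, 6, 6, 7, 8, 9, 12, 12, 18, 18, 20]
Mean = 121/11 = 11
Median = 9
Freq: {18: 2, 12: 2, 20: 1, 7: 1, 9: 1, 5: 1, 6: 2, 8: 1}
Mode: [6, 12, 18]

Mean=11, Median=9, Mode=[6, 12, 18]


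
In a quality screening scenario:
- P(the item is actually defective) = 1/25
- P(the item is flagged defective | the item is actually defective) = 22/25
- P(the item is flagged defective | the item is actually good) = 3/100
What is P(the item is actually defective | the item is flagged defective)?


Using Bayes' theorem:
P(A|B) = P(B|A)·P(A) / P(B)

P(the item is flagged defective) = 22/25 × 1/25 + 3/100 × 24/25
= 22/625 + 18/625 = 8/125

P(the item is actually defective|the item is flagged defective) = (22/625) / (8/125) = 11/20

P(the item is actually defective|the item is flagged defective) = 11/20 ≈ 55.00%


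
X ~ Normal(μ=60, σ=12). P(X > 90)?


z = (90-60)/12 = 2.5
P(X > 90) = 1 - P(Z ≤ 2.5) = 1 - 0.9938 = 0.0062

P(X > 90) ≈ 0.0062


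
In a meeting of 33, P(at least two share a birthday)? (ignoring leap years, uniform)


P(all different) = Π(365-i)/365 for i=0..32
= 0.225028
P(match) = 1 - 0.225028 = 0.774972

P ≈ 0.7750 ≈ 77.50%


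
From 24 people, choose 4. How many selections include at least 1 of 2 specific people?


Complement: C(24,4) - C(22,4) = 10626 - 7315 = 3311

3311


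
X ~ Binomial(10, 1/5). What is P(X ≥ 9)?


P(X ≥ 9) = Σ P(X=i) for i=9..10
P(X=9) = 8/1953125
P(X=10) = 1/9765625
Sum = 41/9765625

P(X ≥ 9) = 41/9765625 ≈ 0.00%


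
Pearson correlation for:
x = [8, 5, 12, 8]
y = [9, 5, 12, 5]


n=4, Σx=33, Σy=31, Σxy=281, Σx²=297, Σy²=275
r = (4×281 - 33×31)/√((4×297 - 33²)(4×275 - 31²))
= 101/√(99×139) = 101/√13761 ≈ 101/117.3073 ≈ 0.8610

r ≈ 0.8610


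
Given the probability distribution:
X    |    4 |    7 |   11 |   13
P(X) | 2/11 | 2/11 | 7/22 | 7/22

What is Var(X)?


E[X] = 106/11
E[X²] = 1145/11
Var(X) = E[X²] - (E[X])² = 1145/11 - 11236/121 = 1359/121

Var(X) = 1359/121 ≈ 11.2314


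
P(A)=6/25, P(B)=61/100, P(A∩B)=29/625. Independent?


P(A)×P(B) = 183/1250
P(A∩B) = 29/625
Not equal → NOT independent

No, not independent


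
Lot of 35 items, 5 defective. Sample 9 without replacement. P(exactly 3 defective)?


Hypergeometric: C(5,3)×C(30,6)/C(35,9)
= 10×593775/70607460 = 975/11594

P(X=3) = 975/11594 ≈ 8.41%


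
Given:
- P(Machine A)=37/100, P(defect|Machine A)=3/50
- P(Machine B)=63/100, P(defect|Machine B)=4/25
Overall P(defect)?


P(B) = Σ P(B|Aᵢ)×P(Aᵢ)
  3/50×37/100 = 111/5000
  4/25×63/100 = 63/625
Sum = 123/1000

P(defect) = 123/1000 ≈ 12.30%


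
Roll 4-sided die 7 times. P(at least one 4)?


P(no 4)^7 = (3/4)^7 = 2187/16384
P(≥1) = 1 - 2187/16384 = 14197/16384

P = 14197/16384 ≈ 86.65%


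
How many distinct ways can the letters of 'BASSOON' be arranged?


Letters: 7, freq: {'B': 1, 'A': 1, 'S': 2, 'O': 2, 'N': 1}
7!/(1!×1!×2!×2!×1!) = 5040/4 = 1260

1260


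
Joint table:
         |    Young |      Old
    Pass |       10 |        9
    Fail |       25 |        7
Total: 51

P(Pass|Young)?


P(Pass|Young) = 10/(10+25) = 10/35 = 2/7

P = 2/7 ≈ 28.57%


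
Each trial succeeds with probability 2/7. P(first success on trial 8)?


Geometric: P(X=8) = (1-p)^(k-1)×p = (5/7)^7×2/7 = 156250/5764801

P(X=8) = 156250/5764801 ≈ 2.71%


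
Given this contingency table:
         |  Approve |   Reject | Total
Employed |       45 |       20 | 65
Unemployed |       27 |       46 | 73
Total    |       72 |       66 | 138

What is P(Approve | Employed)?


P(Approve | Employed) = 45/(45+20) = 45/65 = 9/13

P(Approve|Employed) = 9/13 ≈ 69.23%


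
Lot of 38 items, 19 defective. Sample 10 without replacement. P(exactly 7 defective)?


Hypergeometric: C(19,7)×C(19,3)/C(38,10)
= 50388×969/472733756 = 37791/365893

P(X=7) = 37791/365893 ≈ 10.33%


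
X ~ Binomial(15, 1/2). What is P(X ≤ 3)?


P(X ≤ 3) = Σ P(X=i) for i=0..3
P(X=0) = 1/32768
P(X=1) = 15/32768
P(X=2) = 105/32768
P(X=3) = 455/32768
Sum = 9/512

P(X ≤ 3) = 9/512 ≈ 1.76%


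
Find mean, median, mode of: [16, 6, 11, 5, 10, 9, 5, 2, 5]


Sorted: [2, 5, 5, 5, 6, 9, 10, 11, 16]
Mean = 69/9 = 23/3
Median = 6
Freq: {16: 1, 6: 1, 11: 1, 5: 3, 10: 1, 9: 1, 2: 1}
Mode: [5]

Mean=23/3, Median=6, Mode=5


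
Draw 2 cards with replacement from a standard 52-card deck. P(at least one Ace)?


P(not a Ace) = 48/52 = 12/13
P(none in 2 draws) = (12/13)^2 = 144/169
P(≥1 Ace) = 1 - 144/169 = 25/169

P = 25/169 ≈ 14.79%


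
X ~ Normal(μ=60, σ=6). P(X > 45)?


z = (45-60)/6 = -2.5
P(X > 45) = 1 - P(Z ≤ -2.5) = 1 - 0.0062 = 0.9938

P(X > 45) ≈ 0.9938


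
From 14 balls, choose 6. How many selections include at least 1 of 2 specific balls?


Complement: C(14,6) - C(12,6) = 3003 - 924 = 2079

2079


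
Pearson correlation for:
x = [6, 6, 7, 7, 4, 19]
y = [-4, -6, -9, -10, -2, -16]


n=6, Σx=49, Σy=-47, Σxy=-505, Σx²=547, Σy²=493
r = (6×(-505) - 49×(-47))/√((6×547 - 49²)(6×493 - (-47)²))
= -727/√(881×749) = -727/√659869 ≈ -727/812.3232 ≈ -0.8950

r ≈ -0.8950


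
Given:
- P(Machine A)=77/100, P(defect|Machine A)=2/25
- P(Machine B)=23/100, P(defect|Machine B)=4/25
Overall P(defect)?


P(B) = Σ P(B|Aᵢ)×P(Aᵢ)
  2/25×77/100 = 77/1250
  4/25×23/100 = 23/625
Sum = 123/1250

P(defect) = 123/1250 ≈ 9.84%


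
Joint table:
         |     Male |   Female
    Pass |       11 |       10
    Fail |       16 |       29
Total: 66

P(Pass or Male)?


P(Pass∨Male) = P(Pass) + P(Male) - P(Pass∧Male)
= (21 + 27 - 11)/66 = 37/66

P = 37/66 ≈ 56.06%


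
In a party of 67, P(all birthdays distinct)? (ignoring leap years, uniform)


P(all different) = Π(365-i)/365 for i=0..66
= (365/365)×(364/365)×...×(299/365)
= 0.001560

P ≈ 0.0016 ≈ 0.16%


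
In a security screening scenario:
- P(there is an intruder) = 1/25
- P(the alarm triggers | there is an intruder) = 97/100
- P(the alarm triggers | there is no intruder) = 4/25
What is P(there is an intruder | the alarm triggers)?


Using Bayes' theorem:
P(A|B) = P(B|A)·P(A) / P(B)

P(the alarm triggers) = 97/100 × 1/25 + 4/25 × 24/25
= 97/2500 + 96/625 = 481/2500

P(there is an intruder|the alarm triggers) = (97/2500) / (481/2500) = 97/481

P(there is an intruder|the alarm triggers) = 97/481 ≈ 20.17%


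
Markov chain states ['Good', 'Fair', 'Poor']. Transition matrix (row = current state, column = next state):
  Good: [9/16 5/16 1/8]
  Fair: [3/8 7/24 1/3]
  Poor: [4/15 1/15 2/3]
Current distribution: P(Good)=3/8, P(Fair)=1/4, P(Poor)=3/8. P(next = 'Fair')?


P(next=Fair) = Σᵢ P(now=i)×P(i→Fair)
= 3/8×5/16 + 1/4×7/24 + 3/8×1/15
= 15/128 + 7/96 + 1/40 = 413/1920

P = 413/1920 ≈ 0.2151


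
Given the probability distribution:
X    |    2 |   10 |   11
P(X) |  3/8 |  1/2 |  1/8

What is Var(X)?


E[X] = 57/8
E[X²] = 533/8
Var(X) = E[X²] - (E[X])² = 533/8 - 3249/64 = 1015/64

Var(X) = 1015/64 ≈ 15.8594


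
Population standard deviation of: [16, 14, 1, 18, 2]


Mean = 51/5
  (16-51/5)²=841/25
  (14-51/5)²=361/25
  (1-51/5)²=2116/25
  (18-51/5)²=1521/25
  (2-51/5)²=1681/25
Σ(x-μ)² = 1304/5
σ² = (1304/5)/5 = 1304/25

σ = √(1304/25) ≈ 7.2222


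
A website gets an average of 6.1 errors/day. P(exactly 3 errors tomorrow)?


Poisson(λ=6.1): P(X=3) = e^(-λ)×λ^k/k!
= e^(-6.1) × 6.1^3 / 3!
≈ 0.002242867719 × 226.981 / 6 ≈ 0.084848

P(X=3) ≈ 0.084848 ≈ 8.48%


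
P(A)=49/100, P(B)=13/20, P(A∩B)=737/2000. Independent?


P(A)×P(B) = 637/2000
P(A∩B) = 737/2000
Not equal → NOT independent

No, not independent


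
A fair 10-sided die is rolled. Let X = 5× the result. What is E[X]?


E[die] = (1+10)/2 = 11/2
E[X] = 5 × 11/2 = 55/2

E[X] = 55/2


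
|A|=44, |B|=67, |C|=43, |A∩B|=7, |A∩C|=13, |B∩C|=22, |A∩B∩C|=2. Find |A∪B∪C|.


|A∪B∪C| = 44+67+43-7-13-22+2 = 114

|A∪B∪C| = 114


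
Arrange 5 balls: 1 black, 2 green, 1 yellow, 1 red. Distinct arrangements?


5!/(1!×2!×1!×1!) = 60

60


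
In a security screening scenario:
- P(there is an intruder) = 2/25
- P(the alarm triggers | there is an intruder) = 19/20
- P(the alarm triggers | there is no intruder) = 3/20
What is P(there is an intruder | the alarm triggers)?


Using Bayes' theorem:
P(A|B) = P(B|A)·P(A) / P(B)

P(the alarm triggers) = 19/20 × 2/25 + 3/20 × 23/25
= 19/250 + 69/500 = 107/500

P(there is an intruder|the alarm triggers) = (19/250) / (107/500) = 38/107

P(there is an intruder|the alarm triggers) = 38/107 ≈ 35.51%


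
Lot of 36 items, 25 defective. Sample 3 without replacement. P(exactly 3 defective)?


Hypergeometric: C(25,3)×C(11,0)/C(36,3)
= 2300×1/7140 = 115/357

P(X=3) = 115/357 ≈ 32.21%


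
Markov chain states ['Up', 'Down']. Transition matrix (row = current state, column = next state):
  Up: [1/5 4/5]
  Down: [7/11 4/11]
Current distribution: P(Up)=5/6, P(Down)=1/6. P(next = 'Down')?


P(next=Down) = Σᵢ P(now=i)×P(i→Down)
= 5/6×4/5 + 1/6×4/11
= 2/3 + 2/33 = 8/11

P = 8/11 ≈ 0.7273


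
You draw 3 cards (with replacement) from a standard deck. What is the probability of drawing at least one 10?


P(not a 10) = 48/52 = 12/13
P(none in 3 draws) = (12/13)^3 = 1728/2197
P(≥1 10) = 1 - 1728/2197 = 469/2197

P = 469/2197 ≈ 21.35%


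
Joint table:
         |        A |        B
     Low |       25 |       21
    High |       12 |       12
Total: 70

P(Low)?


P(Low) = (25+21)/70 = 46/70 = 23/35

P(Low) = 23/35 ≈ 65.71%


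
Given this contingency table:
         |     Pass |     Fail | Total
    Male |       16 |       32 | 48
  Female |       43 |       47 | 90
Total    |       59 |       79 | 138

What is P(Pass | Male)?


P(Pass | Male) = 16/(16+32) = 16/48 = 1/3

P(Pass|Male) = 1/3 ≈ 33.33%


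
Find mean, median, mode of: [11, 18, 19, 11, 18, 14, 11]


Sorted: [11, 11, 11, 14, 18, 18, 19]
Mean = 102/7
Median = 14
Freq: {11: 3, 18: 2, 19: 1, 14: 1}
Mode: [11]

Mean=102/7, Median=14, Mode=11


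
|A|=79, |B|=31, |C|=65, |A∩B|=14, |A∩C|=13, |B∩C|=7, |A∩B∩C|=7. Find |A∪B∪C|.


|A∪B∪C| = 79+31+65-14-13-7+7 = 148

|A∪B∪C| = 148


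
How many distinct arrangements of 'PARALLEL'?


Letters: 8, freq: {'P': 1, 'A': 2, 'R': 1, 'L': 3, 'E': 1}
8!/(1!×2!×1!×3!×1!) = 40320/12 = 3360

3360


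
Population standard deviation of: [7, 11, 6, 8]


Mean = 32/4 = 8
  (7-8)²=1
  (11-8)²=9
  (6-8)²=4
  (8-8)²=0
Σ(x-μ)² = 14
σ² = 14/4 = 7/2

σ = √(7/2) ≈ 1.8708
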